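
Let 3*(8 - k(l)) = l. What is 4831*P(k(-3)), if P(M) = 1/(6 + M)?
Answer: 4831/15 ≈ 322.07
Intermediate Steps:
k(l) = 8 - l/3
4831*P(k(-3)) = 4831/(6 + (8 - ⅓*(-3))) = 4831/(6 + (8 + 1)) = 4831/(6 + 9) = 4831/15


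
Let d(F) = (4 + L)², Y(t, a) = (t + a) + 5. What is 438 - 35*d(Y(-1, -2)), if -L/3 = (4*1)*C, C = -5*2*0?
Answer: -122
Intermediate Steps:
Y(t, a) = 5 + a + t (Y(t, a) = (a + t) + 5 = 5 + a + t)
C = 0 (C = -10*0 = 0)
L = 0 (L = -3*4*1*0 = -12*0 = -3*0 = 0)
d(F) = 16 (d(F) = (4 + 0)² = 4² = 16)
438 - 35*d(Y(-1, -2)) = 438 - 35*16 = 438 - 560 = -122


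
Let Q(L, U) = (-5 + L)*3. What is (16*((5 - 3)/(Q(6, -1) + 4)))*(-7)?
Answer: -32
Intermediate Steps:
Q(L, U) = -15 + 3*L
(16*((5 - 3)/(Q(6, -1) + 4)))*(-7) = (16*((5 - 3)/((-15 + 3*6) + 4)))*(-7) = (16*(2/((-15 + 18) + 4)))*(-7) = (16*(2/(3 + 4)))*(-7) = (16*(2/7))*(-7) = (32/7)*(-7) = -32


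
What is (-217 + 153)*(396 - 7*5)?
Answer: -23104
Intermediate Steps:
(-217 + 153)*(396 - 7*5) = -64*(396 - 35) = -64*361 = -23104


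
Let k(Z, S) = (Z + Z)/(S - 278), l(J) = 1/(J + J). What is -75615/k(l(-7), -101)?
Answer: -200606595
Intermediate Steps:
l(J) = 1/(2*J)
k(Z, S) = 2*Z/(-278 + S) (k(Z, S) = (2*Z)/(-278 + S) = 2*Z/(-278 + S))
-75615/k(l(-7), -101) = -75615/(2*((1/2)/(-7))/(-278 - 101)) = -75615/(2*((1/2)*(-1/7))/(-379)) = -75615/(2*(-1/14)*(-1/379)) = -75615/1/2653 = -75615*2653 = -200606595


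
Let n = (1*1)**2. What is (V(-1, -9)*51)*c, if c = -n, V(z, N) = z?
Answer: 51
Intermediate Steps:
n = 1 (n = 1**2 = 1)
c = -1 (c = -1*1 = -1)
(V(-1, -9)*51)*c = -1*51*(-1) = -51*(-1) = 51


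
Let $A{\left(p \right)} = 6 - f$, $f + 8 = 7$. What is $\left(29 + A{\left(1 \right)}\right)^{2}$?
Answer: $1296$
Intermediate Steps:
$f = -1$ ($f = -8 + 7 = -1$)
$A{\left(p \right)} = 7$ ($A{\left(p \right)} = 6 - -1 = 6 + 1 = 7$)
$\left(29 + A{\left(1 \right)}\right)^{2} = \left(29 + 7\right)^{2} = 36^{2} = 1296$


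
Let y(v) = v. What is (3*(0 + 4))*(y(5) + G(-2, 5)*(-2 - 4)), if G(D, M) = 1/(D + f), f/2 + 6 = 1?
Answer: 66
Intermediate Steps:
f = -10 (f = -12 + 2*1 = -12 + 2 = -10)
G(D, M) = 1/(-10 + D) (G(D, M) = 1/(D - 10) = 1/(-10 + D))
(3*(0 + 4))*(y(5) + G(-2, 5)*(-2 - 4)) = (3*(0 + 4))*(5 + (-2 - 4)/(-10 - 2)) = (3*4)*(5 - 6/(-12)) = 12*(5 - 1/12*(-6)) = 12*(5 + 1/2) = 12*(11/2) = 66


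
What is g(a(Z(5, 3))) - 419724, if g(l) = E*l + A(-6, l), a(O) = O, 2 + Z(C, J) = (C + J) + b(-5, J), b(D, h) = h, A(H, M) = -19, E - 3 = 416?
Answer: -415972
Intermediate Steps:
E = 419 (E = 3 + 416 = 419)
Z(C, J) = -2 + C + 2*J (Z(C, J) = -2 + ((C + J) + J) = -2 + (C + 2*J) = -2 + C + 2*J)
g(l) = -19 + 419*l (g(l) = 419*l - 19 = -19 + 419*l)
g(a(Z(5, 3))) - 419724 = (-19 + 419*(-2 + 5 + 2*3)) - 419724 = (-19 + 419*(-2 + 5 + 6)) - 419724 = (-19 + 419*9) - 419724 = (-19 + 3771) - 419724 = 3752 - 419724 = -415972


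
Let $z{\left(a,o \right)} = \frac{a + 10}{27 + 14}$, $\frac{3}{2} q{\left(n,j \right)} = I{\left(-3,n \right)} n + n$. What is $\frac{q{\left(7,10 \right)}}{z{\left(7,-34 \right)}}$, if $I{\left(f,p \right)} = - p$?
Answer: $- \frac{1148}{17} \approx -67.529$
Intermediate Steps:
$q{\left(n,j \right)} = - \frac{2 n^{2}}{3} + \frac{2 n}{3}$ ($q{\left(n,j \right)} = \frac{2 \left(- n n + n\right)}{3} = \frac{2 \left(- n^{2} + n\right)}{3} = \frac{2 \left(n - n^{2}\right)}{3} = - \frac{2 n^{2}}{3} + \frac{2 n}{3}$)
$z{\left(a,o \right)} = \frac{10}{41} + \frac{a}{41}$ ($z{\left(a,o \right)} = \frac{10 + a}{41} = \left(10 + a\right) \frac{1}{41} = \frac{10}{41} + \frac{a}{41}$)
$\frac{q{\left(7,10 \right)}}{z{\left(7,-34 \right)}} = \frac{\frac{2}{3} \cdot 7 \left(1 - 7\right)}{\frac{10}{41} + \frac{1}{41} \cdot 7} = \frac{\frac{2}{3} \cdot 7 \left(1 - 7\right)}{\frac{10}{41} + \frac{7}{41}} = \frac{\frac{2}{3} \cdot 7 \left(-6\right)}{\frac{17}{41}} = \left(-28\right) \frac{41}{17} = - \frac{1148}{17}$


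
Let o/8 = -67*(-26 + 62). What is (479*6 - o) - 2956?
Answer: 19214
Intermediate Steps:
o = -19296 (o = 8*(-67*(-26 + 62)) = 8*(-67*36) = 8*(-2412) = -19296)
(479*6 - o) - 2956 = (479*6 - 1*(-19296)) - 2956 = (2874 + 19296) - 2956 = 22170 - 2956 = 19214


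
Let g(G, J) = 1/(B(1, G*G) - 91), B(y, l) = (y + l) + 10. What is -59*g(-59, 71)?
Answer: -59/3401 ≈ -0.017348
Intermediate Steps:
B(y, l) = 10 + l + y (B(y, l) = (l + y) + 10 = 10 + l + y)
g(G, J) = 1/(-80 + G²) (g(G, J) = 1/((10 + G*G + 1) - 91) = 1/((10 + G² + 1) - 91) = 1/((11 + G²) - 91) = 1/(-80 + G²))
-59*g(-59, 71) = -59/(-80 + (-59)²) = -59/(-80 + 3481) = -59/3401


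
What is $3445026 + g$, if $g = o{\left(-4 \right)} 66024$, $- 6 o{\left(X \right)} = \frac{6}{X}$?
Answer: $3461532$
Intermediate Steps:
$o{\left(X \right)} = - \frac{1}{X}$ ($o{\left(X \right)} = - \frac{6 \frac{1}{X}}{6} = - \frac{1}{X}$)
$g = 16506$ ($g = - \frac{1}{-4} \cdot 66024 = \left(-1\right) \left(- \frac{1}{4}\right) 66024 = \frac{1}{4} \cdot 66024 = 16506$)
$3445026 + g = 3445026 + 16506 = 3461532$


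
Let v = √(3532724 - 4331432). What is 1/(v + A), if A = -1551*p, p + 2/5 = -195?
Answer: 2525545/765411961543 - 50*I*√199677/2296235884629 ≈ 3.2996e-6 - 9.7301e-9*I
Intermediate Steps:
p = -977/5 (p = -⅖ - 195 = -977/5 ≈ -195.40)
A = 1515327/5 (A = -1551*(-977/5) = 1515327/5 ≈ 3.0307e+5)
v = 2*I*√199677 (v = √(-798708) = 2*I*√199677 ≈ 893.71*I)
1/(v + A) = 1/(2*I*√199677 + 1515327/5) = 1/(1515327/5 + 2*I*√199677)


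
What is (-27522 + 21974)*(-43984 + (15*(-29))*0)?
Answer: 244023232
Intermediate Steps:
(-27522 + 21974)*(-43984 + (15*(-29))*0) = -5548*(-43984 - 435*0) = -5548*(-43984 + 0) = -5548*(-43984) = 244023232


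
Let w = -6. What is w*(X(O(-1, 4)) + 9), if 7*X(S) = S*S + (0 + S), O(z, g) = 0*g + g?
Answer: -498/7 ≈ -71.143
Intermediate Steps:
O(z, g) = g (O(z, g) = 0 + g = g)
X(S) = S/7 + S²/7 (X(S) = (S*S + (0 + S))/7 = (S² + S)/7 = (S + S²)/7 = S/7 + S²/7)
w*(X(O(-1, 4)) + 9) = -6*((⅐)*4*(1 + 4) + 9) = -6*((⅐)*4*5 + 9) = -6*(20/7 + 9) = -6*83/7 = -498/7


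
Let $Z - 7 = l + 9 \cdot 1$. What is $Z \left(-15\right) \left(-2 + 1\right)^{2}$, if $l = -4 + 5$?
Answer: $-255$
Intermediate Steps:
$l = 1$
$Z = 17$ ($Z = 7 + \left(1 + 9 \cdot 1\right) = 7 + \left(1 + 9\right) = 7 + 10 = 17$)
$Z \left(-15\right) \left(-2 + 1\right)^{2} = 17 \left(-15\right) \left(-2 + 1\right)^{2} = - 255 \left(-1\right)^{2} = \left(-255\right) 1 = -255$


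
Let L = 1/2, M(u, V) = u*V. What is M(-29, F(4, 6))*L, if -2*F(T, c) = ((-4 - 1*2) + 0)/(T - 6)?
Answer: 87/4 ≈ 21.750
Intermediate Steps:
F(T, c) = 3/(-6 + T) (F(T, c) = -((-4 - 1*2) + 0)/(2*(T - 6)) = -((-4 - 2) + 0)/(2*(-6 + T)) = -(-6 + 0)/(2*(-6 + T)) = -(-3)/(-6 + T) = 3/(-6 + T))
M(u, V) = V*u
L = ½ ≈ 0.50000
M(-29, F(4, 6))*L = ((3/(-6 + 4))*(-29))*(½) = ((3/(-2))*(-29))*(½) = ((3*(-½))*(-29))*(½) = -3/2*(-29)*(½) = (87/2)*(½) = 87/4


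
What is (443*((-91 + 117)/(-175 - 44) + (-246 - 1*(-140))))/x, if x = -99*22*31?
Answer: 5147660/7393221 ≈ 0.69627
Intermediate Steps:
x = -67518 (x = -2178*31 = -67518)
(443*((-91 + 117)/(-175 - 44) + (-246 - 1*(-140))))/x = (443*((-91 + 117)/(-175 - 44) + (-246 - 1*(-140))))/(-67518) = (443*(26/(-219) + (-246 + 140)))*(-1/67518) = (443*(26*(-1/219) - 106))*(-1/67518) = (443*(-26/219 - 106))*(-1/67518) = (443*(-23240/219))*(-1/67518) = -10295320/219*(-1/67518) = 5147660/7393221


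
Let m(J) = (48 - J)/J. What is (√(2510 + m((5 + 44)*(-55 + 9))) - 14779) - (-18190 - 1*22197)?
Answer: 25608 + √65035237/161 ≈ 25658.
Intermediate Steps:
m(J) = (48 - J)/J
(√(2510 + m((5 + 44)*(-55 + 9))) - 14779) - (-18190 - 1*22197) = (√(2510 + (48 - (5 + 44)*(-55 + 9))/(((5 + 44)*(-55 + 9)))) - 14779) - (-18190 - 1*22197) = (√(2510 + (48 - 49*(-46))/((49*(-46)))) - 14779) - (-18190 - 22197) = (√(2510 + (48 - 1*(-2254))/(-2254)) - 14779) - 1*(-40387) = (√(2510 - (48 + 2254)/2254) - 14779) + 40387 = (√(2510 - 1/2254*2302) - 14779) + 40387 = (√(2510 - 1151/1127) - 14779) + 40387 = (√(2827619/1127) - 14779) + 40387 = (√65035237/161 - 14779) + 40387 = (-14779 + √65035237/161) + 40387 = 25608 + √65035237/161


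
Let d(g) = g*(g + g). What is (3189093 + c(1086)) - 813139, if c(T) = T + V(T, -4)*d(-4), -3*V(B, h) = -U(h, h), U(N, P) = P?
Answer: 7130992/3 ≈ 2.3770e+6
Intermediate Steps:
d(g) = 2*g² (d(g) = g*(2*g) = 2*g²)
V(B, h) = h/3 (V(B, h) = -(-1)*h/3 = h/3)
c(T) = -128/3 + T (c(T) = T + ((⅓)*(-4))*(2*(-4)²) = T - 8*16/3 = T - 4/3*32 = T - 128/3 = -128/3 + T)
(3189093 + c(1086)) - 813139 = (3189093 + (-128/3 + 1086)) - 813139 = (3189093 + 3130/3) - 813139 = 9570409/3 - 813139 = 7130992/3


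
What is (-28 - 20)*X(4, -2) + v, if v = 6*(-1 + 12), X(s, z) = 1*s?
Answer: -126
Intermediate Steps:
X(s, z) = s
v = 66 (v = 6*11 = 66)
(-28 - 20)*X(4, -2) + v = (-28 - 20)*4 + 66 = -48*4 + 66 = -192 + 66 = -126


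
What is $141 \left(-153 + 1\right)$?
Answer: $-21432$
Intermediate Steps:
$141 \left(-153 + 1\right) = 141 \left(-152\right) = -21432$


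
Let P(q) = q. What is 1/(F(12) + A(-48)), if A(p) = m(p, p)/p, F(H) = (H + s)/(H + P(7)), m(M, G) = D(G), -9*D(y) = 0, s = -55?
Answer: -19/43 ≈ -0.44186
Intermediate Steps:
D(y) = 0 (D(y) = -⅑*0 = 0)
m(M, G) = 0
F(H) = (-55 + H)/(7 + H) (F(H) = (H - 55)/(H + 7) = (-55 + H)/(7 + H))
A(p) = 0 (A(p) = 0/p = 0)
1/(F(12) + A(-48)) = 1/((-55 + 12)/(7 + 12) + 0) = 1/(-43/19 + 0) = 1/(-43/19) = -19/43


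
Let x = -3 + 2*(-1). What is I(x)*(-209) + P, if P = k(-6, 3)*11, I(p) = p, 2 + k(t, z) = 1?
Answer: 1034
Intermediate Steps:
x = -5 (x = -3 - 2 = -5)
k(t, z) = -1 (k(t, z) = -2 + 1 = -1)
P = -11 (P = -1*11 = -11)
I(x)*(-209) + P = -5*(-209) - 11 = 1045 - 11 = 1034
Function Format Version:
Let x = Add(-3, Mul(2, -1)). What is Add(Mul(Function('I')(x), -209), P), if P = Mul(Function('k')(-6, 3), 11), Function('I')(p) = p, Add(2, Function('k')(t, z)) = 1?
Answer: 1034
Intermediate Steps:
x = -5 (x = Add(-3, -2) = -5)
Function('k')(t, z) = -1 (Function('k')(t, z) = Add(-2, 1) = -1)
P = -11 (P = Mul(-1, 11) = -11)
Add(Mul(Function('I')(x), -209), P) = Add(Mul(-5, -209), -11) = Add(1045, -11) = 1034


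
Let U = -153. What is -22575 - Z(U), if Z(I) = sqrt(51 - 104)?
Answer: -22575 - I*sqrt(53) ≈ -22575.0 - 7.2801*I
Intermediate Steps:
Z(I) = I*sqrt(53) (Z(I) = sqrt(-53) = I*sqrt(53))
-22575 - Z(U) = -22575 - I*sqrt(53)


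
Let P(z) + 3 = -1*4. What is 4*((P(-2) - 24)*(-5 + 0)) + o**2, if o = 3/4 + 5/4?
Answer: 624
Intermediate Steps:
o = 2 (o = 3*(1/4) + 5*(1/4) = 3/4 + 5/4 = 2)
P(z) = -7 (P(z) = -3 - 1*4 = -3 - 4 = -7)
4*((P(-2) - 24)*(-5 + 0)) + o**2 = 4*((-7 - 24)*(-5 + 0)) + 2**2 = 4*(-31*(-5)) + 4 = 4*155 + 4 = 620 + 4 = 624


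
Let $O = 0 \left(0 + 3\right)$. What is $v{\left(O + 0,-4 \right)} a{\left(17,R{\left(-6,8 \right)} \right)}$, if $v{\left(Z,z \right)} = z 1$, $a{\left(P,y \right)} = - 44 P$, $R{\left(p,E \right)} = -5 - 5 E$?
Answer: $2992$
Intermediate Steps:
$O = 0$ ($O = 0 \cdot 3 = 0$)
$v{\left(Z,z \right)} = z$
$v{\left(O + 0,-4 \right)} a{\left(17,R{\left(-6,8 \right)} \right)} = - 4 \left(\left(-44\right) 17\right) = \left(-4\right) \left(-748\right) = 2992$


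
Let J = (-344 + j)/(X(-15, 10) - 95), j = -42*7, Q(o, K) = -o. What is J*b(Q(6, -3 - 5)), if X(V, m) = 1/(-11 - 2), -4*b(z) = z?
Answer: 4147/412 ≈ 10.066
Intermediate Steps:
b(z) = -z/4
X(V, m) = -1/13 (X(V, m) = 1/(-13) = -1/13)
j = -294
J = 4147/618 (J = (-344 - 294)/(-1/13 - 95) = -638/(-1236/13) = -638*(-13/1236) = 4147/618 ≈ 6.7104)
J*b(Q(6, -3 - 5)) = 4147*(-(-1)*6/4)/618 = 4147*(-¼*(-6))/618 = (4147/618)*(3/2) = 4147/412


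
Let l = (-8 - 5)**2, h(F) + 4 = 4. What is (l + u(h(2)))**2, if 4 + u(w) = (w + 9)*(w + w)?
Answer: 27225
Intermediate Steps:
h(F) = 0 (h(F) = -4 + 4 = 0)
u(w) = -4 + 2*w*(9 + w) (u(w) = -4 + (w + 9)*(w + w) = -4 + (9 + w)*(2*w) = -4 + 2*w*(9 + w))
l = 169 (l = (-13)**2 = 169)
(l + u(h(2)))**2 = (169 + (-4 + 2*0**2 + 18*0))**2 = (169 + (-4 + 2*0 + 0))**2 = (169 + (-4 + 0 + 0))**2 = (169 - 4)**2 = 165**2 = 27225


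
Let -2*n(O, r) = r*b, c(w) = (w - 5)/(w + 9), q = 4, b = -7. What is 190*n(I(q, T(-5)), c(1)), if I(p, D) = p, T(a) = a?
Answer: -266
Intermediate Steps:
c(w) = (-5 + w)/(9 + w)
n(O, r) = 7*r/2 (n(O, r) = -r*(-7)/2 = -(-7)*r/2 = 7*r/2)
190*n(I(q, T(-5)), c(1)) = 190*(7*((-5 + 1)/(9 + 1))/2) = 190*(7*(-4/10)/2) = 190*(7*((1/10)*(-4))/2) = 190*((7/2)*(-2/5)) = 190*(-7/5) = -266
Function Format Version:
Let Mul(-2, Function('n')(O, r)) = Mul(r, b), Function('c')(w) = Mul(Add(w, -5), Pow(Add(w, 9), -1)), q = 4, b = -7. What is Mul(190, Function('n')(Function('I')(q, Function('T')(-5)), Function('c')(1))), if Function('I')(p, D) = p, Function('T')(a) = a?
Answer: -266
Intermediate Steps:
Function('c')(w) = Mul(Pow(Add(9, w), -1), Add(-5, w)) (Function('c')(w) = Mul(Add(-5, w), Pow(Add(9, w), -1)) = Mul(Pow(Add(9, w), -1), Add(-5, w)))
Function('n')(O, r) = Mul(Rational(7, 2), r) (Function('n')(O, r) = Mul(Rational(-1, 2), Mul(r, -7)) = Mul(Rational(-1, 2), Mul(-7, r)) = Mul(Rational(7, 2), r))
Mul(190, Function('n')(Function('I')(q, Function('T')(-5)), Function('c')(1))) = Mul(190, Mul(Rational(7, 2), Mul(Pow(Add(9, 1), -1), Add(-5, 1)))) = Mul(190, Mul(Rational(7, 2), Mul(Pow(10, -1), -4))) = Mul(190, Mul(Rational(7, 2), Mul(Rational(1, 10), -4))) = Mul(190, Mul(Rational(7, 2), Rational(-2, 5))) = Mul(190, Rational(-7, 5)) = -266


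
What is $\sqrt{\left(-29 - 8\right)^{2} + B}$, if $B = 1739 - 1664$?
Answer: $38$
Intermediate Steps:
$B = 75$ ($B = 1739 - 1664 = 75$)
$\sqrt{\left(-29 - 8\right)^{2} + B} = \sqrt{\left(-29 - 8\right)^{2} + 75} = \sqrt{\left(-37\right)^{2} + 75} = \sqrt{1369 + 75} = \sqrt{1444} = 38$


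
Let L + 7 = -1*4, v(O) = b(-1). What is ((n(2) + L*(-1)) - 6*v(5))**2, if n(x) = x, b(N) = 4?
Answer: 121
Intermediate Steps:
v(O) = 4
L = -11 (L = -7 - 1*4 = -7 - 4 = -11)
((n(2) + L*(-1)) - 6*v(5))**2 = ((2 - 11*(-1)) - 6*4)**2 = ((2 + 11) - 24)**2 = (13 - 24)**2 = (-11)**2 = 121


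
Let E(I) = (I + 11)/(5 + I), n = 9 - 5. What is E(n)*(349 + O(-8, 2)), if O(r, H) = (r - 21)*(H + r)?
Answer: 2615/3 ≈ 871.67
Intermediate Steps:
O(r, H) = (-21 + r)*(H + r)
n = 4
E(I) = (11 + I)/(5 + I)
E(n)*(349 + O(-8, 2)) = ((11 + 4)/(5 + 4))*(349 + ((-8)**2 - 21*2 - 21*(-8) + 2*(-8))) = (15/9)*(349 + (64 - 42 + 168 - 16)) = ((1/9)*15)*(349 + 174) = (5/3)*523 = 2615/3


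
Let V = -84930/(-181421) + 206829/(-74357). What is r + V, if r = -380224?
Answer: -5129223043214527/13489921297 ≈ -3.8023e+5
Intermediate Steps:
V = -31207983999/13489921297 (V = -84930*(-1/181421) + 206829*(-1/74357) = 84930/181421 - 206829/74357 = -31207983999/13489921297 ≈ -2.3134)
r + V = -380224 - 31207983999/13489921297 = -5129223043214527/13489921297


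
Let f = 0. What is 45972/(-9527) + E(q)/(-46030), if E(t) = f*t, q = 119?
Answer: -45972/9527 ≈ -4.8254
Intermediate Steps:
E(t) = 0 (E(t) = 0*t = 0)
45972/(-9527) + E(q)/(-46030) = 45972/(-9527) + 0/(-46030) = 45972*(-1/9527) + 0*(-1/46030) = -45972/9527 + 0 = -45972/9527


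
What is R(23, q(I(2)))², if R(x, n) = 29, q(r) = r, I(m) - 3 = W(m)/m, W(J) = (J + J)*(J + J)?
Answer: 841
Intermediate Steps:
W(J) = 4*J² (W(J) = (2*J)*(2*J) = 4*J²)
I(m) = 3 + 4*m (I(m) = 3 + (4*m²)/m = 3 + 4*m)
R(23, q(I(2)))² = 29² = 841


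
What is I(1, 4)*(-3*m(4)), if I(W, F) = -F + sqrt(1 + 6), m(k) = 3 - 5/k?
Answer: 21 - 21*sqrt(7)/4 ≈ 7.1098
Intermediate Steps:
m(k) = 3 - 5/k
I(W, F) = sqrt(7) - F (I(W, F) = -F + sqrt(7) = sqrt(7) - F)
I(1, 4)*(-3*m(4)) = (sqrt(7) - 1*4)*(-3*(3 - 5/4)) = (sqrt(7) - 4)*(-3*(3 - 5*1/4)) = (-4 + sqrt(7))*(-3*(3 - 5/4)) = (-4 + sqrt(7))*(-3*7/4) = (-4 + sqrt(7))*(-21/4) = 21 - 21*sqrt(7)/4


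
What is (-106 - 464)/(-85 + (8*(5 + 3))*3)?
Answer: -570/107 ≈ -5.3271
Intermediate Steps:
(-106 - 464)/(-85 + (8*(5 + 3))*3) = -570/(-85 + (8*8)*3) = -570/(-85 + 64*3) = -570/(-85 + 192) = -570/107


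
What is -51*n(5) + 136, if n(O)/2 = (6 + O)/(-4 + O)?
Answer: -986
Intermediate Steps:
n(O) = 2*(6 + O)/(-4 + O) (n(O) = 2*((6 + O)/(-4 + O)) = 2*(6 + O)/(-4 + O))
-51*n(5) + 136 = -102*(6 + 5)/(-4 + 5) + 136 = -102*11/1 + 136 = -102*11 + 136 = -51*22 + 136 = -1122 + 136 = -986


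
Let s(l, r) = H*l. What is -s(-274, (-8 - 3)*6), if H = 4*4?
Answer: 4384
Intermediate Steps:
H = 16
s(l, r) = 16*l
-s(-274, (-8 - 3)*6) = -16*(-274) = -1*(-4384) = 4384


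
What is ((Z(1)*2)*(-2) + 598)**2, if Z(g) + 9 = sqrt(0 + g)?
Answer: 396900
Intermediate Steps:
Z(g) = -9 + sqrt(g) (Z(g) = -9 + sqrt(0 + g) = -9 + sqrt(g))
((Z(1)*2)*(-2) + 598)**2 = (((-9 + sqrt(1))*2)*(-2) + 598)**2 = (((-9 + 1)*2)*(-2) + 598)**2 = (-8*2*(-2) + 598)**2 = (-16*(-2) + 598)**2 = (32 + 598)**2 = 630**2 = 396900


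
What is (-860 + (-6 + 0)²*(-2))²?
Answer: 868624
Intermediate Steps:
(-860 + (-6 + 0)²*(-2))² = (-860 + (-6)²*(-2))² = (-860 + 36*(-2))² = (-860 - 72)² = (-932)² = 868624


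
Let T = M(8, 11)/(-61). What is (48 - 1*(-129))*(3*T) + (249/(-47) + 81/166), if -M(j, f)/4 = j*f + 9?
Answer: 1605141309/475922 ≈ 3372.7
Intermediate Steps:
M(j, f) = -36 - 4*f*j (M(j, f) = -4*(j*f + 9) = -4*(f*j + 9) = -4*(9 + f*j) = -36 - 4*f*j)
T = 388/61 (T = (-36 - 4*11*8)/(-61) = (-36 - 352)*(-1/61) = -388*(-1/61) = 388/61 ≈ 6.3607)
(48 - 1*(-129))*(3*T) + (249/(-47) + 81/166) = (48 - 1*(-129))*(3*(388/61)) + (249/(-47) + 81/166) = (48 + 129)*(1164/61) + (249*(-1/47) + 81*(1/166)) = 177*(1164/61) + (-249/47 + 81/166) = 206028/61 - 37527/7802 = 1605141309/475922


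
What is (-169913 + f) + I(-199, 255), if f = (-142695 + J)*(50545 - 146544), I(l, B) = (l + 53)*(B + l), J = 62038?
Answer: 7742813254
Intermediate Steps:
I(l, B) = (53 + l)*(B + l)
f = 7742991343 (f = (-142695 + 62038)*(50545 - 146544) = -80657*(-95999) = 7742991343)
(-169913 + f) + I(-199, 255) = (-169913 + 7742991343) + ((-199)**2 + 53*255 + 53*(-199) + 255*(-199)) = 7742821430 + (39601 + 13515 - 10547 - 50745) = 7742821430 - 8176 = 7742813254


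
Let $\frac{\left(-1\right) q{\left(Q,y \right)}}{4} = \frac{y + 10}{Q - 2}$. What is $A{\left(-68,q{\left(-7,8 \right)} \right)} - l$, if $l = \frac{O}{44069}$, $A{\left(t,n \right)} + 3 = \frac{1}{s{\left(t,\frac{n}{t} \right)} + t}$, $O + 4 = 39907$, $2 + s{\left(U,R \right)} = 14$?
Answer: $- \frac{9682229}{2467864} \approx -3.9233$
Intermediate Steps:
$s{\left(U,R \right)} = 12$ ($s{\left(U,R \right)} = -2 + 14 = 12$)
$q{\left(Q,y \right)} = - \frac{4 \left(10 + y\right)}{-2 + Q}$ ($q{\left(Q,y \right)} = - 4 \frac{y + 10}{Q - 2} = - 4 \frac{10 + y}{-2 + Q} = - \frac{4 \left(10 + y\right)}{-2 + Q}$)
$O = 39903$ ($O = -4 + 39907 = 39903$)
$A{\left(t,n \right)} = -3 + \frac{1}{12 + t}$
$l = \frac{39903}{44069} \approx 0.90547$
$A{\left(-68,q{\left(-7,8 \right)} \right)} - l = \frac{-35 - -204}{12 - 68} - \frac{39903}{44069} = \frac{-35 + 204}{-56} - \frac{39903}{44069} = \left(- \frac{1}{56}\right) 169 - \frac{39903}{44069} = - \frac{169}{56} - \frac{39903}{44069} = - \frac{9682229}{2467864}$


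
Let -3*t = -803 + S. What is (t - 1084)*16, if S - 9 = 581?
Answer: -16208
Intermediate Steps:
S = 590 (S = 9 + 581 = 590)
t = 71 (t = -(-803 + 590)/3 = -⅓*(-213) = 71)
(t - 1084)*16 = (71 - 1084)*16 = -1013*16 = -16208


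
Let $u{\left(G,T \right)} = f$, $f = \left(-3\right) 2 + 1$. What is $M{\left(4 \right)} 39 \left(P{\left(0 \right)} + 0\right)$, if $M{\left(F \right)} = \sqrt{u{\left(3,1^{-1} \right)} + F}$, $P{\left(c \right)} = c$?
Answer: $0$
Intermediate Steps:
$f = -5$ ($f = -6 + 1 = -5$)
$u{\left(G,T \right)} = -5$
$M{\left(F \right)} = \sqrt{-5 + F}$
$M{\left(4 \right)} 39 \left(P{\left(0 \right)} + 0\right) = \sqrt{-5 + 4} \cdot 39 \left(0 + 0\right) = \sqrt{-1} \cdot 39 \cdot 0 = i 39 \cdot 0 = 39 i 0 = 0$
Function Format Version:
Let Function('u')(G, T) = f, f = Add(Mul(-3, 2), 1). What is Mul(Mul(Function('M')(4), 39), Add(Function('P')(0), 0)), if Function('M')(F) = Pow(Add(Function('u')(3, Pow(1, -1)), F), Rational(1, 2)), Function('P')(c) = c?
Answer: 0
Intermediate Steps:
f = -5 (f = Add(-6, 1) = -5)
Function('u')(G, T) = -5
Function('M')(F) = Pow(Add(-5, F), Rational(1, 2))
Mul(Mul(Function('M')(4), 39), Add(Function('P')(0), 0)) = Mul(Mul(Pow(Add(-5, 4), Rational(1, 2)), 39), Add(0, 0)) = Mul(Mul(Pow(-1, Rational(1, 2)), 39), 0) = Mul(Mul(I, 39), 0) = Mul(Mul(39, I), 0) = 0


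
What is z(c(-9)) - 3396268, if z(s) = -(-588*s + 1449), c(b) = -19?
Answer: -3408889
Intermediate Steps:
z(s) = -1449 + 588*s (z(s) = -(1449 - 588*s) = -1449 + 588*s)
z(c(-9)) - 3396268 = (-1449 + 588*(-19)) - 3396268 = (-1449 - 11172) - 3396268 = -12621 - 3396268 = -3408889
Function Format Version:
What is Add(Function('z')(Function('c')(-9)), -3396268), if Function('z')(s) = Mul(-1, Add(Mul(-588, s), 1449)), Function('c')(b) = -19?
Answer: -3408889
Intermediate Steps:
Function('z')(s) = Add(-1449, Mul(588, s)) (Function('z')(s) = Mul(-1, Add(1449, Mul(-588, s))) = Add(-1449, Mul(588, s)))
Add(Function('z')(Function('c')(-9)), -3396268) = Add(Add(-1449, Mul(588, -19)), -3396268) = Add(Add(-1449, -11172), -3396268) = Add(-12621, -3396268) = -3408889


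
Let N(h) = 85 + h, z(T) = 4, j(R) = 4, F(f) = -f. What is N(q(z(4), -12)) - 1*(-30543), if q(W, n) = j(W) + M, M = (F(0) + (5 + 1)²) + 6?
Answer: 30674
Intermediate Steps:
M = 42 (M = (-1*0 + (5 + 1)²) + 6 = (0 + 6²) + 6 = (0 + 36) + 6 = 36 + 6 = 42)
q(W, n) = 46 (q(W, n) = 4 + 42 = 46)
N(q(z(4), -12)) - 1*(-30543) = (85 + 46) - 1*(-30543) = 131 + 30543 = 30674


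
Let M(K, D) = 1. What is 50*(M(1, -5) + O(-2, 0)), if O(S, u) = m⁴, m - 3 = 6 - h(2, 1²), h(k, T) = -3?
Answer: 1036850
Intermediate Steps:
m = 12 (m = 3 + (6 - 1*(-3)) = 3 + (6 + 3) = 3 + 9 = 12)
O(S, u) = 20736 (O(S, u) = 12⁴ = 20736)
50*(M(1, -5) + O(-2, 0)) = 50*(1 + 20736) = 50*20737 = 1036850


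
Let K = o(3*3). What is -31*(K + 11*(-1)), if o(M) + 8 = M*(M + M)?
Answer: -4433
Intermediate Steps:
o(M) = -8 + 2*M**2 (o(M) = -8 + M*(M + M) = -8 + M*(2*M) = -8 + 2*M**2)
K = 154 (K = -8 + 2*(3*3)**2 = -8 + 2*9**2 = -8 + 2*81 = -8 + 162 = 154)
-31*(K + 11*(-1)) = -31*(154 + 11*(-1)) = -31*(154 - 11) = -31*143 = -4433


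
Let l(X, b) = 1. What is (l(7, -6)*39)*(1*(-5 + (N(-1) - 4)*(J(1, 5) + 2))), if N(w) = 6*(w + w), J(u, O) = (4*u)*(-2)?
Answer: 3549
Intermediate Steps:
J(u, O) = -8*u
N(w) = 12*w (N(w) = 6*(2*w) = 12*w)
(l(7, -6)*39)*(1*(-5 + (N(-1) - 4)*(J(1, 5) + 2))) = (1*39)*(1*(-5 + (12*(-1) - 4)*(-8*1 + 2))) = 39*(1*(-5 + (-12 - 4)*(-8 + 2))) = 39*(1*(-5 - 16*(-6))) = 39*(1*(-5 + 96)) = 39*(1*91) = 39*91 = 3549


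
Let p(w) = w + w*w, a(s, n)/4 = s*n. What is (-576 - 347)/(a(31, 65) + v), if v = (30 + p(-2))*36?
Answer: -923/9212 ≈ -0.10020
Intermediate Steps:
a(s, n) = 4*n*s (a(s, n) = 4*(s*n) = 4*(n*s) = 4*n*s)
p(w) = w + w²
v = 1152 (v = (30 - 2*(1 - 2))*36 = (30 - 2*(-1))*36 = (30 + 2)*36 = 32*36 = 1152)
(-576 - 347)/(a(31, 65) + v) = (-576 - 347)/(4*65*31 + 1152) = -923/(8060 + 1152) = -923/9212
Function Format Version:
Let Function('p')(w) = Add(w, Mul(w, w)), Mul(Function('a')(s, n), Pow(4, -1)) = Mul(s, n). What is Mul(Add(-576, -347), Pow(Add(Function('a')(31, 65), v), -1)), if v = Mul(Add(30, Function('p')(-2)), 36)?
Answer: Rational(-923, 9212) ≈ -0.10020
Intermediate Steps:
Function('a')(s, n) = Mul(4, n, s) (Function('a')(s, n) = Mul(4, Mul(s, n)) = Mul(4, Mul(n, s)) = Mul(4, n, s))
Function('p')(w) = Add(w, Pow(w, 2))
v = 1152 (v = Mul(Add(30, Mul(-2, Add(1, -2))), 36) = Mul(Add(30, Mul(-2, -1)), 36) = Mul(Add(30, 2), 36) = Mul(32, 36) = 1152)
Mul(Add(-576, -347), Pow(Add(Function('a')(31, 65), v), -1)) = Mul(Add(-576, -347), Pow(Add(Mul(4, 65, 31), 1152), -1)) = Mul(-923, Pow(Add(8060, 1152), -1)) = Mul(-923, Pow(9212, -1)) = Mul(-923, Rational(1, 9212)) = Rational(-923, 9212)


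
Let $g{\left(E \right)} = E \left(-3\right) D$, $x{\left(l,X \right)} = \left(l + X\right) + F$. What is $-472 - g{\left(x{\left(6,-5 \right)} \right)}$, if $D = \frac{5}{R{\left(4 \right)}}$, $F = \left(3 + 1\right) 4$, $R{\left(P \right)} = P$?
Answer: $- \frac{1633}{4} \approx -408.25$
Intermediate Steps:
$F = 16$ ($F = 4 \cdot 4 = 16$)
$D = \frac{5}{4} \approx 1.25$
$x{\left(l,X \right)} = 16 + X + l$ ($x{\left(l,X \right)} = \left(l + X\right) + 16 = \left(X + l\right) + 16 = 16 + X + l$)
$g{\left(E \right)} = - \frac{15 E}{4}$ ($g{\left(E \right)} = E \left(-3\right) \frac{5}{4} = - 3 E \frac{5}{4} = - \frac{15 E}{4}$)
$-472 - g{\left(x{\left(6,-5 \right)} \right)} = -472 - - \frac{15 \left(16 - 5 + 6\right)}{4} = -472 - \left(- \frac{15}{4}\right) 17 = -472 - - \frac{255}{4} = -472 + \frac{255}{4} = - \frac{1633}{4}$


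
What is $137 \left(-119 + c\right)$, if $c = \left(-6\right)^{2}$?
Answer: $-11371$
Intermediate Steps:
$c = 36$
$137 \left(-119 + c\right) = 137 \left(-119 + 36\right) = 137 \left(-83\right) = -11371$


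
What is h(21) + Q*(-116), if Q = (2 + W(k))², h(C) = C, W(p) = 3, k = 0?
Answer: -2879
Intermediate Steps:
Q = 25 (Q = (2 + 3)² = 5² = 25)
h(21) + Q*(-116) = 21 + 25*(-116) = 21 - 2900 = -2879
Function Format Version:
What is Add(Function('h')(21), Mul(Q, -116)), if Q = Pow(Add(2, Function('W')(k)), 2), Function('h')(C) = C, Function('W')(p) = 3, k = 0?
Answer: -2879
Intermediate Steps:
Q = 25 (Q = Pow(Add(2, 3), 2) = Pow(5, 2) = 25)
Add(Function('h')(21), Mul(Q, -116)) = Add(21, Mul(25, -116)) = Add(21, -2900) = -2879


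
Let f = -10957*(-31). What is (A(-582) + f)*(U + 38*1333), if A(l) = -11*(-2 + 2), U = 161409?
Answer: 72030803021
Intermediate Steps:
A(l) = 0 (A(l) = -11*0 = 0)
f = 339667
(A(-582) + f)*(U + 38*1333) = (0 + 339667)*(161409 + 38*1333) = 339667*(161409 + 50654) = 339667*212063 = 72030803021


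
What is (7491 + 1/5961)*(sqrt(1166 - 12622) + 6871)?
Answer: 306816617092/5961 + 357230816*I*sqrt(179)/5961 ≈ 5.1471e+7 + 8.0178e+5*I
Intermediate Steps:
(7491 + 1/5961)*(sqrt(1166 - 12622) + 6871) = (7491 + 1/5961)*(sqrt(-11456) + 6871) = 44653852*(8*I*sqrt(179) + 6871)/5961 = 44653852*(6871 + 8*I*sqrt(179))/5961 = 306816617092/5961 + 357230816*I*sqrt(179)/5961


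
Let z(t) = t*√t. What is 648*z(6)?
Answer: 3888*√6 ≈ 9523.6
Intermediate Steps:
z(t) = t^(3/2)
648*z(6) = 648*6^(3/2) = 648*(6*√6) = 3888*√6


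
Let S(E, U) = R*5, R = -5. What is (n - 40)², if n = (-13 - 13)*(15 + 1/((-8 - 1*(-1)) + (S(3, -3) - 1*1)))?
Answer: 200618896/1089 ≈ 1.8422e+5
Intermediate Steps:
S(E, U) = -25 (S(E, U) = -5*5 = -25)
n = -12844/33 (n = (-13 - 13)*(15 + 1/((-8 - 1*(-1)) + (-25 - 1*1))) = -26*(15 + 1/((-8 + 1) + (-25 - 1))) = -26*(15 + 1/(-7 - 26)) = -26*(15 + 1/(-33)) = -26*(15 - 1/33) = -26*494/33 = -12844/33 ≈ -389.21)
(n - 40)² = (-12844/33 - 40)² = (-14164/33)² = 200618896/1089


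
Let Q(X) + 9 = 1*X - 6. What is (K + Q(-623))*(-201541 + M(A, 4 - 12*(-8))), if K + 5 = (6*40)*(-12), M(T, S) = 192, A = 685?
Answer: 709352527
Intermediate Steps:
K = -2885 (K = -5 + (6*40)*(-12) = -5 + 240*(-12) = -5 - 2880 = -2885)
Q(X) = -15 + X (Q(X) = -9 + (1*X - 6) = -9 + (X - 6) = -9 + (-6 + X) = -15 + X)
(K + Q(-623))*(-201541 + M(A, 4 - 12*(-8))) = (-2885 + (-15 - 623))*(-201541 + 192) = (-2885 - 638)*(-201349) = -3523*(-201349) = 709352527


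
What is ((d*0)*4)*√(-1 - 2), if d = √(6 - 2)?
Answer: 0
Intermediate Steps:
d = 2 (d = √4 = 2)
((d*0)*4)*√(-1 - 2) = ((2*0)*4)*√(-1 - 2) = (0*4)*√(-3) = 0*(I*√3) = 0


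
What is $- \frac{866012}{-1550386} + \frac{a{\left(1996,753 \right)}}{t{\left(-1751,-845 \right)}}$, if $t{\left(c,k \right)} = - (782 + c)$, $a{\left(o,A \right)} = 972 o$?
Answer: $\frac{501460274810}{250387339} \approx 2002.7$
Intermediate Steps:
$t{\left(c,k \right)} = -782 - c$
$- \frac{866012}{-1550386} + \frac{a{\left(1996,753 \right)}}{t{\left(-1751,-845 \right)}} = - \frac{866012}{-1550386} + \frac{972 \cdot 1996}{-782 - -1751} = \left(-866012\right) \left(- \frac{1}{1550386}\right) + \frac{1940112}{-782 + 1751} = \frac{433006}{775193} + \frac{1940112}{969} = \frac{433006}{775193} + 1940112 \cdot \frac{1}{969} = \frac{433006}{775193} + \frac{646704}{323} = \frac{501460274810}{250387339}$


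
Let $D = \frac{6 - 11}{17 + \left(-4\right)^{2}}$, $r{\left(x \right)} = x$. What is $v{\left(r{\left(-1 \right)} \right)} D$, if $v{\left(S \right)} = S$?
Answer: $\frac{5}{33} \approx 0.15152$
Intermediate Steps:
$D = - \frac{5}{33}$ ($D = - \frac{5}{17 + 16} = - \frac{5}{33} \approx -0.15152$)
$v{\left(r{\left(-1 \right)} \right)} D = \left(-1\right) \left(- \frac{5}{33}\right) = \frac{5}{33}$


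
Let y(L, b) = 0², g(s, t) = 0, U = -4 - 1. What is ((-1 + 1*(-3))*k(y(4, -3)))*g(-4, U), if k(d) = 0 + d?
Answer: 0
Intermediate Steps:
U = -5
y(L, b) = 0
k(d) = d
((-1 + 1*(-3))*k(y(4, -3)))*g(-4, U) = ((-1 + 1*(-3))*0)*0 = ((-1 - 3)*0)*0 = -4*0*0 = 0*0 = 0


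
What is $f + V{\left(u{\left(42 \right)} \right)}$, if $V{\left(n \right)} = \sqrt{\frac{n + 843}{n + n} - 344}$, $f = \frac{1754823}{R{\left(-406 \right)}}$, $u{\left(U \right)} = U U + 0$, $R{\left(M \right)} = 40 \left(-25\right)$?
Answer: $- \frac{1754823}{1000} + \frac{5 i \sqrt{96882}}{84} \approx -1754.8 + 18.527 i$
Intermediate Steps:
$R{\left(M \right)} = -1000$
$u{\left(U \right)} = U^{2}$ ($u{\left(U \right)} = U^{2} + 0 = U^{2}$)
$f = - \frac{1754823}{1000}$ ($f = \frac{1754823}{-1000} = 1754823 \left(- \frac{1}{1000}\right) = - \frac{1754823}{1000} \approx -1754.8$)
$V{\left(n \right)} = \sqrt{-344 + \frac{843 + n}{2 n}}$ ($V{\left(n \right)} = \sqrt{\frac{843 + n}{2 n} - 344} = \sqrt{-344 + \frac{843 + n}{2 n}}$)
$f + V{\left(u{\left(42 \right)} \right)} = - \frac{1754823}{1000} + \frac{\sqrt{-1374 + \frac{1686}{42^{2}}}}{2} = - \frac{1754823}{1000} + \frac{\sqrt{-1374 + \frac{1686}{1764}}}{2} = - \frac{1754823}{1000} + \frac{\sqrt{-1374 + 1686 \cdot \frac{1}{1764}}}{2} = - \frac{1754823}{1000} + \frac{\sqrt{-1374 + \frac{281}{294}}}{2} = - \frac{1754823}{1000} + \frac{\sqrt{- \frac{403675}{294}}}{2} = - \frac{1754823}{1000} + \frac{\frac{5}{42} i \sqrt{96882}}{2} = - \frac{1754823}{1000} + \frac{5 i \sqrt{96882}}{84}$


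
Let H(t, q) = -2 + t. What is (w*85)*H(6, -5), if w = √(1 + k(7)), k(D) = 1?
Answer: 340*√2 ≈ 480.83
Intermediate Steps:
w = √2 (w = √(1 + 1) = √2 ≈ 1.4142)
(w*85)*H(6, -5) = (√2*85)*(-2 + 6) = (85*√2)*4 = 340*√2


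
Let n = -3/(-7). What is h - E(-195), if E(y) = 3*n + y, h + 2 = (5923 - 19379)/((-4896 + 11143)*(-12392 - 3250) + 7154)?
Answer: 32781198458/170989735 ≈ 191.71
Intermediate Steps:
n = 3/7 (n = -3*(-1/7) = 3/7 ≈ 0.42857)
h = -48850846/24427105 (h = -2 + (5923 - 19379)/((-4896 + 11143)*(-12392 - 3250) + 7154) = -2 - 13456/(6247*(-15642) + 7154) = -2 - 13456/(-97715574 + 7154) = -2 - 13456/(-97708420) = -2 - 13456*(-1/97708420) = -2 + 3364/24427105 = -48850846/24427105 ≈ -1.9999)
E(y) = 9/7 + y (E(y) = 3*(3/7) + y = 9/7 + y)
h - E(-195) = -48850846/24427105 - (9/7 - 195) = -48850846/24427105 - 1*(-1356/7) = -48850846/24427105 + 1356/7 = 32781198458/170989735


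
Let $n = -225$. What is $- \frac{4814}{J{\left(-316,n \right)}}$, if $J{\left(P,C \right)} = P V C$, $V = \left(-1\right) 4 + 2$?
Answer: $\frac{2407}{71100} \approx 0.033854$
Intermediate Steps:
$V = -2$ ($V = -4 + 2 = -2$)
$J{\left(P,C \right)} = - 2 C P$ ($J{\left(P,C \right)} = P \left(-2\right) C = - 2 P C = - 2 C P$)
$- \frac{4814}{J{\left(-316,n \right)}} = - \frac{4814}{\left(-2\right) \left(-225\right) \left(-316\right)} = - \frac{4814}{-142200} = \left(-4814\right) \left(- \frac{1}{142200}\right) = \frac{2407}{71100}$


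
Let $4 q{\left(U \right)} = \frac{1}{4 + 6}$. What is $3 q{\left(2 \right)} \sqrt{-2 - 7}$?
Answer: $\frac{9 i}{40} \approx 0.225 i$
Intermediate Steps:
$q{\left(U \right)} = \frac{1}{40}$ ($q{\left(U \right)} = \frac{1}{4 \left(4 + 6\right)} = \frac{1}{4 \cdot 10} = \frac{1}{4} \cdot \frac{1}{10} = \frac{1}{40}$)
$3 q{\left(2 \right)} \sqrt{-2 - 7} = 3 \cdot \frac{1}{40} \sqrt{-2 - 7} = \frac{3 \sqrt{-2 - 7}}{40} = \frac{3 \sqrt{-9}}{40} = \frac{3 \cdot 3 i}{40} = \frac{9 i}{40}$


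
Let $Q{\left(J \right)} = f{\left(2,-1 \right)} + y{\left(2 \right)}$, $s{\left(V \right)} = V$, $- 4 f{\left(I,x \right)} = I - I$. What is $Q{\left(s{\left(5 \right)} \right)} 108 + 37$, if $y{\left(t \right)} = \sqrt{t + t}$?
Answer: $253$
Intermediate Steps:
$f{\left(I,x \right)} = 0$ ($f{\left(I,x \right)} = - \frac{I - I}{4} = \left(- \frac{1}{4}\right) 0 = 0$)
$y{\left(t \right)} = \sqrt{2} \sqrt{t}$ ($y{\left(t \right)} = \sqrt{2 t} = \sqrt{2} \sqrt{t}$)
$Q{\left(J \right)} = 2$ ($Q{\left(J \right)} = 0 + \sqrt{2} \sqrt{2} = 0 + 2 = 2$)
$Q{\left(s{\left(5 \right)} \right)} 108 + 37 = 2 \cdot 108 + 37 = 216 + 37 = 253$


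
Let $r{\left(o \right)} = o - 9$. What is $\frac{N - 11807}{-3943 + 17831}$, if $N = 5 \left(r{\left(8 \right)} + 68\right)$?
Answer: $- \frac{717}{868} \approx -0.82604$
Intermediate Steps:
$r{\left(o \right)} = -9 + o$
$N = 335$ ($N = 5 \left(\left(-9 + 8\right) + 68\right) = 5 \left(-1 + 68\right) = 5 \cdot 67 = 335$)
$\frac{N - 11807}{-3943 + 17831} = \frac{335 - 11807}{-3943 + 17831} = - \frac{11472}{13888} = \left(-11472\right) \frac{1}{13888} = - \frac{717}{868}$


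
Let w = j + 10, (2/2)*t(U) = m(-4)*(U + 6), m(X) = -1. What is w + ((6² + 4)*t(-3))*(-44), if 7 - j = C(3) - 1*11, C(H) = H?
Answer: 5305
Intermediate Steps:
t(U) = -6 - U (t(U) = -(U + 6) = -(6 + U) = -6 - U)
j = 15 (j = 7 - (3 - 1*11) = 7 - (3 - 11) = 7 - 1*(-8) = 7 + 8 = 15)
w = 25 (w = 15 + 10 = 25)
w + ((6² + 4)*t(-3))*(-44) = 25 + ((6² + 4)*(-6 - 1*(-3)))*(-44) = 25 + ((36 + 4)*(-6 + 3))*(-44) = 25 + (40*(-3))*(-44) = 25 - 120*(-44) = 25 + 5280 = 5305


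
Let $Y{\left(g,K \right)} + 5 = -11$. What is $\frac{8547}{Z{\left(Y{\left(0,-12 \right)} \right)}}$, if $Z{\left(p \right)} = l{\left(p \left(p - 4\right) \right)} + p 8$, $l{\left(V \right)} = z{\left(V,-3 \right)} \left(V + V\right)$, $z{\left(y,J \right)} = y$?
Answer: $\frac{2849}{68224} \approx 0.041759$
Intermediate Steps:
$Y{\left(g,K \right)} = -16$ ($Y{\left(g,K \right)} = -5 - 11 = -16$)
$l{\left(V \right)} = 2 V^{2}$ ($l{\left(V \right)} = V \left(V + V\right) = V 2 V = 2 V^{2}$)
$Z{\left(p \right)} = 8 p + 2 p^{2} \left(-4 + p\right)^{2}$ ($Z{\left(p \right)} = 2 \left(p \left(p - 4\right)\right)^{2} + p 8 = 2 \left(p \left(-4 + p\right)\right)^{2} + 8 p = 2 p^{2} \left(-4 + p\right)^{2} + 8 p = 8 p + 2 p^{2} \left(-4 + p\right)^{2}$)
$\frac{8547}{Z{\left(Y{\left(0,-12 \right)} \right)}} = \frac{8547}{2 \left(-16\right) \left(4 - 16 \left(-4 - 16\right)^{2}\right)} = \frac{8547}{2 \left(-16\right) \left(4 - 16 \left(-20\right)^{2}\right)} = \frac{8547}{2 \left(-16\right) \left(4 - 6400\right)} = \frac{8547}{2 \left(-16\right) \left(-6396\right)} = \frac{8547}{204672} = 8547 \cdot \frac{1}{204672} = \frac{2849}{68224}$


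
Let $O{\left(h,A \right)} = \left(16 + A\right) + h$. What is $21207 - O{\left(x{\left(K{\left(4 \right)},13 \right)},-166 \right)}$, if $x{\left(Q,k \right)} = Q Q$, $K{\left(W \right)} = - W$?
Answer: $21341$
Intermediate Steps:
$x{\left(Q,k \right)} = Q^{2}$
$O{\left(h,A \right)} = 16 + A + h$
$21207 - O{\left(x{\left(K{\left(4 \right)},13 \right)},-166 \right)} = 21207 - \left(16 - 166 + \left(\left(-1\right) 4\right)^{2}\right) = 21207 - \left(16 - 166 + \left(-4\right)^{2}\right) = 21207 - \left(16 - 166 + 16\right) = 21207 - -134 = 21207 + 134 = 21341$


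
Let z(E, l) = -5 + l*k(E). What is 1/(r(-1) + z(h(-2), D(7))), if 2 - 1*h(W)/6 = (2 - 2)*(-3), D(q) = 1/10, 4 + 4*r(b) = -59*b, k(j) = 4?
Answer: 20/183 ≈ 0.10929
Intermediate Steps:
r(b) = -1 - 59*b/4 (r(b) = -1 + (-59*b)/4 = -1 - 59*b/4)
D(q) = ⅒
h(W) = 12 (h(W) = 12 - 6*(2 - 2)*(-3) = 12 - 0*(-3) = 12 - 6*0 = 12 + 0 = 12)
z(E, l) = -5 + 4*l (z(E, l) = -5 + l*4 = -5 + 4*l)
1/(r(-1) + z(h(-2), D(7))) = 1/((-1 - 59/4*(-1)) + (-5 + 4*(⅒))) = 1/((-1 + 59/4) + (-5 + ⅖)) = 1/(55/4 - 23/5) = 1/(183/20) = 20/183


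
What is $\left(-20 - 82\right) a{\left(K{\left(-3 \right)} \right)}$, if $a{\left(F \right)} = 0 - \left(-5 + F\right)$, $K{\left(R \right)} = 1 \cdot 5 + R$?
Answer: $-306$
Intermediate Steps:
$K{\left(R \right)} = 5 + R$
$a{\left(F \right)} = 5 - F$
$\left(-20 - 82\right) a{\left(K{\left(-3 \right)} \right)} = \left(-20 - 82\right) \left(5 - \left(5 - 3\right)\right) = - 102 \left(5 - 2\right) = \left(-102\right) 3 = -306$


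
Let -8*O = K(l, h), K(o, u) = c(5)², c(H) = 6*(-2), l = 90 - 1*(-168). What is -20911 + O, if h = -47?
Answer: -20929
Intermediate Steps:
l = 258 (l = 90 + 168 = 258)
c(H) = -12
K(o, u) = 144 (K(o, u) = (-12)² = 144)
O = -18 (O = -⅛*144 = -18)
-20911 + O = -20911 - 18 = -20929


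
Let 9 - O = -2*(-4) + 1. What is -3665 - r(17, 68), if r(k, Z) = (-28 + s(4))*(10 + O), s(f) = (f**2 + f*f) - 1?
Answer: -3695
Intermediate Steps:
O = 0 (O = 9 - (-2*(-4) + 1) = 9 - (8 + 1) = 9 - 1*9 = 9 - 9 = 0)
s(f) = -1 + 2*f**2 (s(f) = (f**2 + f**2) - 1 = 2*f**2 - 1 = -1 + 2*f**2)
r(k, Z) = 30 (r(k, Z) = (-28 + (-1 + 2*4**2))*(10 + 0) = (-28 + (-1 + 2*16))*10 = (-28 + (-1 + 32))*10 = (-28 + 31)*10 = 3*10 = 30)
-3665 - r(17, 68) = -3665 - 1*30 = -3665 - 30 = -3695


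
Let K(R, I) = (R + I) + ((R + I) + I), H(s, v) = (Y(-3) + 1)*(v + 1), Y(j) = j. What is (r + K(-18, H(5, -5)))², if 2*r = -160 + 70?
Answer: 3249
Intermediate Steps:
H(s, v) = -2 - 2*v (H(s, v) = (-3 + 1)*(v + 1) = -2*(1 + v) = -2 - 2*v)
K(R, I) = 2*R + 3*I (K(R, I) = (I + R) + ((I + R) + I) = (I + R) + (R + 2*I) = 2*R + 3*I)
r = -45 (r = (-160 + 70)/2 = (½)*(-90) = -45)
(r + K(-18, H(5, -5)))² = (-45 + (2*(-18) + 3*(-2 - 2*(-5))))² = (-45 + (-36 + 3*(-2 + 10)))² = (-45 + (-36 + 3*8))² = (-45 + (-36 + 24))² = (-45 - 12)² = (-57)² = 3249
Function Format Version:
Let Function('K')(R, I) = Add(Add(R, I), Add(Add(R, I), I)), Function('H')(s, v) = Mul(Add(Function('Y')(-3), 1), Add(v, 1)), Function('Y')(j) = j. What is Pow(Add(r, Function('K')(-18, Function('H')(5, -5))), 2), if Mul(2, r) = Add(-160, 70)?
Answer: 3249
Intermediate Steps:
Function('H')(s, v) = Add(-2, Mul(-2, v)) (Function('H')(s, v) = Mul(Add(-3, 1), Add(v, 1)) = Mul(-2, Add(1, v)) = Add(-2, Mul(-2, v)))
Function('K')(R, I) = Add(Mul(2, R), Mul(3, I)) (Function('K')(R, I) = Add(Add(I, R), Add(Add(I, R), I)) = Add(Add(I, R), Add(R, Mul(2, I))) = Add(Mul(2, R), Mul(3, I)))
r = -45 (r = Mul(Rational(1, 2), Add(-160, 70)) = Mul(Rational(1, 2), -90) = -45)
Pow(Add(r, Function('K')(-18, Function('H')(5, -5))), 2) = Pow(Add(-45, Add(Mul(2, -18), Mul(3, Add(-2, Mul(-2, -5))))), 2) = Pow(Add(-45, Add(-36, Mul(3, Add(-2, 10)))), 2) = Pow(Add(-45, Add(-36, Mul(3, 8))), 2) = Pow(Add(-45, Add(-36, 24)), 2) = Pow(Add(-45, -12), 2) = Pow(-57, 2) = 3249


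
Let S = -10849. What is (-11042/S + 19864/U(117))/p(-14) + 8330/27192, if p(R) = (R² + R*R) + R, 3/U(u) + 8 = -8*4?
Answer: -19524715909459/27878067756 ≈ -700.36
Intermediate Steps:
U(u) = -3/40 (U(u) = 3/(-8 - 8*4) = 3/(-8 - 32) = 3/(-40) = 3*(-1/40) = -3/40)
p(R) = R + 2*R² (p(R) = (R² + R²) + R = 2*R² + R = R + 2*R²)
(-11042/S + 19864/U(117))/p(-14) + 8330/27192 = (-11042/(-10849) + 19864/(-3/40))/((-14*(1 + 2*(-14)))) + 8330/27192 = (-11042*(-1/10849) + 19864*(-40/3))/((-14*(1 - 28))) + 8330*(1/27192) = (11042/10849 - 794560/3)/((-14*(-27))) + 4165/13596 = -8620148314/32547/378 + 4165/13596 = -8620148314/32547*1/378 + 4165/13596 = -4310074157/6151383 + 4165/13596 = -19524715909459/27878067756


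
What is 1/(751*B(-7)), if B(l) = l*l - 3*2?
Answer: 1/32293 ≈ 3.0966e-5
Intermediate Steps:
B(l) = -6 + l² (B(l) = l² - 6 = -6 + l²)
1/(751*B(-7)) = 1/(751*(-6 + (-7)²)) = 1/(751*(-6 + 49)) = 1/(751*43) = 1/32293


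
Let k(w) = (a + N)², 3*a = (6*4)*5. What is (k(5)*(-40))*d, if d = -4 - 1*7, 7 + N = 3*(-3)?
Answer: 253440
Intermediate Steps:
N = -16 (N = -7 + 3*(-3) = -7 - 9 = -16)
d = -11 (d = -4 - 7 = -11)
a = 40 (a = ((6*4)*5)/3 = (24*5)/3 = (⅓)*120 = 40)
k(w) = 576 (k(w) = (40 - 16)² = 24² = 576)
(k(5)*(-40))*d = (576*(-40))*(-11) = -23040*(-11) = 253440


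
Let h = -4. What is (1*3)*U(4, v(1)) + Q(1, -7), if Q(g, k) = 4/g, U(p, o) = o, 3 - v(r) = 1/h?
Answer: 55/4 ≈ 13.750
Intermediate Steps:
v(r) = 13/4 (v(r) = 3 - 1/(-4) = 3 - 1*(-¼) = 3 + ¼ = 13/4)
(1*3)*U(4, v(1)) + Q(1, -7) = (1*3)*(13/4) + 4/1 = 3*(13/4) + 4*1 = 39/4 + 4 = 55/4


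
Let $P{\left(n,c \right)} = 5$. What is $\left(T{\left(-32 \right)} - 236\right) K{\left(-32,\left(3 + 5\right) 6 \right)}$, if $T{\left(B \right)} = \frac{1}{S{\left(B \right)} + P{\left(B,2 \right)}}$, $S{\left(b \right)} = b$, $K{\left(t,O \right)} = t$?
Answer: $\frac{203936}{27} \approx 7553.2$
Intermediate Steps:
$T{\left(B \right)} = \frac{1}{5 + B}$ ($T{\left(B \right)} = \frac{1}{B + 5} = \frac{1}{5 + B}$)
$\left(T{\left(-32 \right)} - 236\right) K{\left(-32,\left(3 + 5\right) 6 \right)} = \left(\frac{1}{5 - 32} - 236\right) \left(-32\right) = \left(\frac{1}{-27} - 236\right) \left(-32\right) = \left(- \frac{1}{27} - 236\right) \left(-32\right) = \left(- \frac{6373}{27}\right) \left(-32\right) = \frac{203936}{27}$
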